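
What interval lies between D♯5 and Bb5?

The letter names run D→B, a span of 5 letter steps, so the interval is some kind of sixth.
D# to Bb is 7 semitones. A major sixth is 9, so 7 makes it diminished.

diminished sixth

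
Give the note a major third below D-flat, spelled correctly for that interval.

A third below D lands on the letter B.
A major third spans 4 semitones, so Db moves to pitch class 9. On the letter B that is Bbb.

Bbb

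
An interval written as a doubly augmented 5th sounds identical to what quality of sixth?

A doubly augmented fifth spans 9 semitones.
A sixth spanning 9 semitones is major (the major sixth is 9).

major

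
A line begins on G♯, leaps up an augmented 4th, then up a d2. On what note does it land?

D

An augmented fourth up from G# is C## (letter C, 6 semitones up).
A diminished second up from C## is D (letter D, 0 semitones up).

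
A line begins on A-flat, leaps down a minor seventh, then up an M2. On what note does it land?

C

A minor seventh down from Ab is Bb (letter B, 10 semitones down).
A major second up from Bb is C (letter C, 2 semitones up).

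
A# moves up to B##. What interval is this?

The letter names run A→B, a span of 1 letter step, so the interval is some kind of second.
A# to B## is 3 semitones. A major second is 2, so 3 makes it augmented.

augmented second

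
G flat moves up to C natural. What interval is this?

The letter names run G→C, a span of 3 letter steps, so the interval is some kind of fourth.
Gb to C is 6 semitones. A perfect fourth is 5, so 6 makes it augmented.

augmented fourth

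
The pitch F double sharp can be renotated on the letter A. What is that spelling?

Abb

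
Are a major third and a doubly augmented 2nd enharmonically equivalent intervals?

Yes

A major third spans 4 semitones; a doubly augmented second spans 4.
They are enharmonically equivalent.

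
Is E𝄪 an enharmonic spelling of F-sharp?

E## = pitch class 6 and F# = pitch class 6 — the same pitch class, so they are enharmonic equivalents.

Yes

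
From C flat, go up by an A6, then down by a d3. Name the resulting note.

An augmented sixth up from Cb is A (letter A, 10 semitones up).
A diminished third down from A is F## (letter F, 2 semitones down).

F##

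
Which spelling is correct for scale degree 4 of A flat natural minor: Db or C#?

Each scale degree takes a distinct letter name. Degree 4 of a scale on A must use the letter D.
Db and C# are enharmonically the same pitch, but only Db uses the letter D, so it is the correct spelling here.

Db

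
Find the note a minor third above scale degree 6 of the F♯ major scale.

Scale degree 6 of F# major is D#.
A minor third (3 semitones) above D# lands on the letter F, giving F#.

F#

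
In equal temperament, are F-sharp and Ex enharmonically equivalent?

F# = pitch class 6 and E## = pitch class 6 — the same pitch class, so they are enharmonic equivalents.

Yes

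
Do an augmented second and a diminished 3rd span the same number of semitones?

An augmented second spans 3 semitones; a diminished third spans 2.
The spans differ, so they are not enharmonic equivalents.

No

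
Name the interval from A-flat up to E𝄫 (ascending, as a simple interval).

diminished fifth

Counting letters A–B–C–D–E gives a fifth.
Ab→Ebb = 6 semitones, 1 narrower than the perfect fifth (7), so diminished.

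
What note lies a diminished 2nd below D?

A second below D lands on the letter C.
A diminished second spans 0 semitones, so D moves to pitch class 2. On the letter C that is C##.

C##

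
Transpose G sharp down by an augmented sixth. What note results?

G down a major sixth is Bb, so the target letter is B.
From G#, an augmented sixth is 10 semitones down: Bb.

Bb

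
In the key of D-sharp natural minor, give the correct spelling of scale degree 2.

The D# natural minor scale runs D# E# F# G# A# B C#.
Degree 2 is E#.

E#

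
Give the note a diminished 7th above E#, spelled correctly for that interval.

D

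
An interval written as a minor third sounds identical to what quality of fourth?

A minor third spans 3 semitones.
A fourth spanning 3 semitones is doubly diminished (the perfect fourth is 5).

doubly diminished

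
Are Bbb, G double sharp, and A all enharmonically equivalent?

Yes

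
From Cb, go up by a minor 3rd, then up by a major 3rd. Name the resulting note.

A minor third up from Cb is Ebb (letter E, 3 semitones up).
A major third up from Ebb is Gb (letter G, 4 semitones up).

Gb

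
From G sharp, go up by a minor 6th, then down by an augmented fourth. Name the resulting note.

A minor sixth up from G# is E (letter E, 8 semitones up).
An augmented fourth down from E is Bb (letter B, 6 semitones down).

Bb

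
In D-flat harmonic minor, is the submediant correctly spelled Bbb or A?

Bbb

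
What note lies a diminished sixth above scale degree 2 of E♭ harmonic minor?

Dbb

Scale degree 2 of Eb harmonic minor is F.
A diminished sixth (7 semitones) above F lands on the letter D, giving Dbb.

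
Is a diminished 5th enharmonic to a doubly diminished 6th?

A diminished fifth spans 6 semitones; a doubly diminished sixth spans 6.
They are enharmonically equivalent.

Yes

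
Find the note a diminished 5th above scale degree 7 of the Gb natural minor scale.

Cbb

Scale degree 7 of Gb natural minor is Fb.
A diminished fifth (6 semitones) above Fb lands on the letter C, giving Cbb.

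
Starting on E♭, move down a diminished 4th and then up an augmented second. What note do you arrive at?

C##

A diminished fourth down from Eb is B (letter B, 4 semitones down).
An augmented second up from B is C## (letter C, 3 semitones up).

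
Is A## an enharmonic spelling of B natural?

Yes

A## is pitch class 11; B is pitch class 11.
All spellings map to pitch class 11, so they are enharmonically equivalent.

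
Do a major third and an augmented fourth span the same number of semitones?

No

A major third spans 4 semitones; an augmented fourth spans 6.
The spans differ, so they are not enharmonic equivalents.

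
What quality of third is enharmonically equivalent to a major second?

diminished

A major second spans 2 semitones.
A third spanning 2 semitones is diminished (the major third is 4).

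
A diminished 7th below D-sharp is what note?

D down a major seventh is Eb, so the target letter is E.
From D#, a diminished seventh is 9 semitones down: E##.

E##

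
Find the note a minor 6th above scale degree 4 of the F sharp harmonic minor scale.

G

Scale degree 4 of F# harmonic minor is B.
A minor sixth (8 semitones) above B lands on the letter G, giving G.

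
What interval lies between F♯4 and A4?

The letter names run F→A, a span of 2 letter steps, so the interval is some kind of third.
F# to A is 3 semitones. A major third is 4, so 3 makes it minor.

minor third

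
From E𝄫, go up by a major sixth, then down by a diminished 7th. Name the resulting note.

D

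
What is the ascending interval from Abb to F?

The letter names run A→F, a span of 5 letter steps, so the interval is some kind of sixth.
Abb to F is 10 semitones. A major sixth is 9, so 10 makes it augmented.

augmented sixth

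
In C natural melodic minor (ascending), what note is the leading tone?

The C melodic minor (ascending) scale runs C D Eb F G A B.
Degree 7 is B.

B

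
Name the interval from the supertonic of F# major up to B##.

The supertonic of F# major is G#.
G# up to B##: letters G→B make it a third; 5 semitones makes it augmented.

augmented third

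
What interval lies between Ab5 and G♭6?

minor seventh

Counting letters A–B–C–D–E–F–G gives a seventh.
Ab→Gb = 10 semitones, 1 narrower than the major seventh (11), so minor.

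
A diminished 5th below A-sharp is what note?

A down a perfect fifth is D, so the target letter is D.
From A#, a diminished fifth is 6 semitones down: D##.

D##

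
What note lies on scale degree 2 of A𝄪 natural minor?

Degree 2 takes the letter 1 step above A, which is B.
In natural minor, degree 2 sits 2 semitones above the tonic. A## + 2 semitones is pitch class 1, spelled on B as B##.

B##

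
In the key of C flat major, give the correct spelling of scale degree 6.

Ab

The Cb major scale runs Cb Db Eb Fb Gb Ab Bb.
Degree 6 is Ab.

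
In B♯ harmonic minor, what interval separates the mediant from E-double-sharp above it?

The mediant of B# harmonic minor is D#.
D# up to E##: letters D→E make it a second; 3 semitones makes it augmented.

augmented second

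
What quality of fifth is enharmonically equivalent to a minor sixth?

A minor sixth spans 8 semitones.
A fifth spanning 8 semitones is augmented (the perfect fifth is 7).

augmented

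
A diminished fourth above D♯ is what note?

A fourth above D lands on the letter G.
A diminished fourth spans 4 semitones, so D# moves to pitch class 7. On the letter G that is G.

G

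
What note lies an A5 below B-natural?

Eb

B down a perfect fifth is E, so the target letter is E.
From B, an augmented fifth is 8 semitones down: Eb.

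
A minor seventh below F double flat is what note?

Gbb

A seventh below F lands on the letter G.
A minor seventh spans 10 semitones, so Fbb moves to pitch class 5. On the letter G that is Gbb.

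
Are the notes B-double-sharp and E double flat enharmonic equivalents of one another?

B## is pitch class 1; Ebb is pitch class 2.
The pitch classes differ (1 vs. 2), so they are not enharmonic equivalents.

No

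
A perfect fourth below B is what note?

A fourth below B lands on the letter F.
A perfect fourth spans 5 semitones, so B moves to pitch class 6. On the letter F that is F#.

F#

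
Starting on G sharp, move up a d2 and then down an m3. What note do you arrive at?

F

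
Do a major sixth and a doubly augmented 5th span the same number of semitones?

Yes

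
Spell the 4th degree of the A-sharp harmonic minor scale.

Degree 4 takes the letter 3 steps above A, which is D.
In harmonic minor, degree 4 sits 5 semitones above the tonic. A# + 5 semitones is pitch class 3, spelled on D as D#.

D#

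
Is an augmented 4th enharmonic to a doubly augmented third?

Yes

An augmented fourth spans 6 semitones; a doubly augmented third spans 6.
They are enharmonically equivalent.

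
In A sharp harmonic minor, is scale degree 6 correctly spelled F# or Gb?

F#

Each scale degree takes a distinct letter name. Degree 6 of a scale on A must use the letter F.
F# and Gb are enharmonically the same pitch, but only F# uses the letter F, so it is the correct spelling here.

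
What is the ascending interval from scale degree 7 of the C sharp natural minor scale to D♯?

major third

Scale degree 7 of C# natural minor is B.
B up to D#: letters B→D make it a third; 4 semitones makes it major.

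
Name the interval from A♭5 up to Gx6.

The letter names run A→G, a span of 6 letter steps, so the interval is some kind of seventh.
Ab to G## is 13 semitones. A major seventh is 11, so 13 makes it doubly augmented.

doubly augmented seventh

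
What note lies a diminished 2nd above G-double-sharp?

A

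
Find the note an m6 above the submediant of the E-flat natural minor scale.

Abb

The submediant of Eb natural minor is Cb.
A minor sixth (8 semitones) above Cb lands on the letter A, giving Abb.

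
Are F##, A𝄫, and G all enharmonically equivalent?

Yes

F## is pitch class 7; Abb is pitch class 7; G is pitch class 7.
All spellings map to pitch class 7, so they are enharmonically equivalent.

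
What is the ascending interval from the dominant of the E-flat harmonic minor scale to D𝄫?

diminished third

The dominant of Eb harmonic minor is Bb.
Bb up to Dbb: letters B→D make it a third; 2 semitones makes it diminished.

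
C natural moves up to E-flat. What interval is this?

Counting letters C–D–E gives a third.
C→Eb = 3 semitones, 1 narrower than the major third (4), so minor.

minor third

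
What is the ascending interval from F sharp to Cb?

doubly diminished fifth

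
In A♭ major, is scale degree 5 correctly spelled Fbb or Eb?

Each scale degree takes a distinct letter name. Degree 5 of a scale on A must use the letter E.
Eb and Fbb are enharmonically the same pitch, but only Eb uses the letter E, so it is the correct spelling here.

Eb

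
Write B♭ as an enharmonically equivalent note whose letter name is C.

Plain C sits 2 semitones above Bb, so on the letter C the same pitch needs a double flat: Cbb.

Cbb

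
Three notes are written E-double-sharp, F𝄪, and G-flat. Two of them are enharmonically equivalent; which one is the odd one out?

F##

In 12-tone equal temperament, enharmonic equivalents share a pitch class. E## is pitch class 6; F## is pitch class 7; Gb is pitch class 6.
E## and Gb share pitch class 6, while F## is pitch class 7.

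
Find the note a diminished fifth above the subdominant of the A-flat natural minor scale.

The subdominant of Ab natural minor is Db.
A diminished fifth (6 semitones) above Db lands on the letter A, giving Abb.

Abb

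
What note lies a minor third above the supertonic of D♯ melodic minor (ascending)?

The supertonic of D# melodic minor (ascending) is E#.
A minor third (3 semitones) above E# lands on the letter G, giving G#.

G#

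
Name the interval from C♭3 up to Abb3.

minor sixth

The letter names run C→A, a span of 5 letter steps, so the interval is some kind of sixth.
Cb to Abb is 8 semitones. A major sixth is 9, so 8 makes it minor.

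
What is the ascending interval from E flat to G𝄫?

diminished third

Counting letters E–F–G gives a third.
Eb→Gbb = 2 semitones, 2 narrower than the major third (4), so diminished.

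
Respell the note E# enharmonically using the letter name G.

E# is pitch class 5. The letter G alone is pitch class 7.
To reach pitch class 5 from G requires an offset of -2 semitones, i.e. double flat: Gbb.

Gbb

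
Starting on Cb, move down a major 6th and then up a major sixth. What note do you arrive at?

Cb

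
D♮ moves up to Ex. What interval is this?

Counting letters D–E gives a second.
D→E## = 4 semitones, 2 wider than the major second (2), so doubly augmented.

doubly augmented second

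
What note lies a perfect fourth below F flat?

Cb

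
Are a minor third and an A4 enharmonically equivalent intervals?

No

A minor third spans 3 semitones; an augmented fourth spans 6.
The spans differ, so they are not enharmonic equivalents.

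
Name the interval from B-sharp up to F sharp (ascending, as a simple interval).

The letter names run B→F, a span of 4 letter steps, so the interval is some kind of fifth.
B# to F# is 6 semitones. A perfect fifth is 7, so 6 makes it diminished.

diminished fifth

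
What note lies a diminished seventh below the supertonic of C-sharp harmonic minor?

The supertonic of C# harmonic minor is D#.
A diminished seventh (9 semitones) below D# lands on the letter E, giving E##.

E##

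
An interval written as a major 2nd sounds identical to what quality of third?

diminished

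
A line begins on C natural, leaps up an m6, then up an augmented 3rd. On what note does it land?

C#

A minor sixth up from C is Ab (letter A, 8 semitones up).
An augmented third up from Ab is C# (letter C, 5 semitones up).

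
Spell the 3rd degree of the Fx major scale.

A##

The F## major scale runs F## G## A## B# C## D## E##.
Degree 3 is A##.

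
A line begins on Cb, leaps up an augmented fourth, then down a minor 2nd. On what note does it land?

E

An augmented fourth up from Cb is F (letter F, 6 semitones up).
A minor second down from F is E (letter E, 1 semitone down).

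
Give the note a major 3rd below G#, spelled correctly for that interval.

E

G down a major third is Eb, so the target letter is E.
From G#, a major third is 4 semitones down: E.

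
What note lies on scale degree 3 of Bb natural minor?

Db

Degree 3 takes the letter 2 steps above B, which is D.
In natural minor, degree 3 sits 3 semitones above the tonic. Bb + 3 semitones is pitch class 1, spelled on D as Db.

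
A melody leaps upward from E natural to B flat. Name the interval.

diminished fifth

Counting letters E–F–G–A–B gives a fifth.
E→Bb = 6 semitones, 1 narrower than the perfect fifth (7), so diminished.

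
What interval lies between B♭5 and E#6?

doubly augmented fourth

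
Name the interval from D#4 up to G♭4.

doubly diminished fourth

Counting letters D–E–F–G gives a fourth.
D#→Gb = 3 semitones, 2 narrower than the perfect fourth (5), so doubly diminished.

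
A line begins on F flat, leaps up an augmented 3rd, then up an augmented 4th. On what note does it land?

D#

An augmented third up from Fb is A (letter A, 5 semitones up).
An augmented fourth up from A is D# (letter D, 6 semitones up).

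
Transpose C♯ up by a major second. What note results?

D#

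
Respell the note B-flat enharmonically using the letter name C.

Bb is pitch class 10. The letter C alone is pitch class 0.
To reach pitch class 10 from C requires an offset of -2 semitones, i.e. double flat: Cbb.

Cbb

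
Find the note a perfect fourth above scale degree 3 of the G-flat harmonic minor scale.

Ebb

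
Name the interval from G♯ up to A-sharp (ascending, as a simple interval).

The letter names run G→A, a span of 1 letter step, so the interval is some kind of second.
G# to A# is 2 semitones. A major second is 2, so 2 makes it major.

major second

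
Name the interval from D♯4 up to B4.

minor sixth

Counting letters D–E–F–G–A–B gives a sixth.
D#→B = 8 semitones, 1 narrower than the major sixth (9), so minor.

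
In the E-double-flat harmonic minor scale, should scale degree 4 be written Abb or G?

Abb

Each scale degree takes a distinct letter name. Degree 4 of a scale on E must use the letter A.
Abb and G are enharmonically the same pitch, but only Abb uses the letter A, so it is the correct spelling here.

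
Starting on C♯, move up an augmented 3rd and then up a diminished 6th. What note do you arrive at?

C#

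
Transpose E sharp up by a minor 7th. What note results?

D#

A seventh above E lands on the letter D.
A minor seventh spans 10 semitones, so E# moves to pitch class 3. On the letter D that is D#.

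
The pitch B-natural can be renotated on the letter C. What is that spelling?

B is pitch class 11. The letter C alone is pitch class 0.
To reach pitch class 11 from C requires an offset of -1 semitone, i.e. flat: Cb.

Cb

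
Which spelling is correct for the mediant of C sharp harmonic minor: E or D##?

Each scale degree takes a distinct letter name. Degree 3 of a scale on C must use the letter E.
E and D## are enharmonically the same pitch, but only E uses the letter E, so it is the correct spelling here.

E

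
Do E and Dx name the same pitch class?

E is pitch class 4; D## is pitch class 4.
All spellings map to pitch class 4, so they are enharmonically equivalent.

Yes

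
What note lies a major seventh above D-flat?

A seventh above D lands on the letter C.
A major seventh spans 11 semitones, so Db moves to pitch class 0. On the letter C that is C.

C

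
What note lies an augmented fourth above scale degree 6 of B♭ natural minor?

C

Scale degree 6 of Bb natural minor is Gb.
An augmented fourth (6 semitones) above Gb lands on the letter C, giving C.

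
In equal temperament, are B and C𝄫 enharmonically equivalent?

No

Two spellings are enharmonically equivalent only if they share a pitch class.
Here B → 11, Cbb → 10; 10 ≠ 11, so they are not.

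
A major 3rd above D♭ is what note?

A third above D lands on the letter F.
A major third spans 4 semitones, so Db moves to pitch class 5. On the letter F that is F.

F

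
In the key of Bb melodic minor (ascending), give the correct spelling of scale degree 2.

C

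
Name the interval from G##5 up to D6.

doubly diminished fifth

Counting letters G–A–B–C–D gives a fifth.
G##→D = 5 semitones, 2 narrower than the perfect fifth (7), so doubly diminished.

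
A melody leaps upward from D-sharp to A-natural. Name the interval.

diminished fifth

The letter names run D→A, a span of 4 letter steps, so the interval is some kind of fifth.
D# to A is 6 semitones. A perfect fifth is 7, so 6 makes it diminished.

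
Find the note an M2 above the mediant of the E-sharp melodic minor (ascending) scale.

A#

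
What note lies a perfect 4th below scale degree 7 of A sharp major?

Scale degree 7 of A# major is G##.
A perfect fourth (5 semitones) below G## lands on the letter D, giving D##.

D##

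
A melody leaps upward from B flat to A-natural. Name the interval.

major seventh

Counting letters B–C–D–E–F–G–A gives a seventh.
Bb→A = 11 semitones, exactly the major seventh.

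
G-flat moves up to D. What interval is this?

augmented fifth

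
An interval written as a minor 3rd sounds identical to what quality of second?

A minor third spans 3 semitones.
A second spanning 3 semitones is augmented (the major second is 2).

augmented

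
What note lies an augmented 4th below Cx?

G#

A fourth below C lands on the letter G.
An augmented fourth spans 6 semitones, so C## moves to pitch class 8. On the letter G that is G#.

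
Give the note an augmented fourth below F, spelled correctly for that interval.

A fourth below F lands on the letter C.
An augmented fourth spans 6 semitones, so F moves to pitch class 11. On the letter C that is Cb.

Cb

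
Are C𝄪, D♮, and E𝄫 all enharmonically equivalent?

Yes

C## is pitch class 2; D is pitch class 2; Ebb is pitch class 2.
All spellings map to pitch class 2, so they are enharmonically equivalent.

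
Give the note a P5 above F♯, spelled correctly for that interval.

A fifth above F lands on the letter C.
A perfect fifth spans 7 semitones, so F# moves to pitch class 1. On the letter C that is C#.

C#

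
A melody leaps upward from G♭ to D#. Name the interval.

Counting letters G–A–B–C–D gives a fifth.
Gb→D# = 9 semitones, 2 wider than the perfect fifth (7), so doubly augmented.

doubly augmented fifth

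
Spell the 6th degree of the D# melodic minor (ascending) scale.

B#

Degree 6 takes the letter 5 steps above D, which is B.
In melodic minor (ascending), degree 6 sits 9 semitones above the tonic. D# + 9 semitones is pitch class 0, spelled on B as B#.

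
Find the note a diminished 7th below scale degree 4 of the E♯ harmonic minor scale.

B##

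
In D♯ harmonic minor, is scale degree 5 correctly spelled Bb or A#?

Each scale degree takes a distinct letter name. Degree 5 of a scale on D must use the letter A.
A# and Bb are enharmonically the same pitch, but only A# uses the letter A, so it is the correct spelling here.

A#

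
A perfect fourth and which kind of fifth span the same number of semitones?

doubly diminished

A perfect fourth spans 5 semitones.
A fifth spanning 5 semitones is doubly diminished (the perfect fifth is 7).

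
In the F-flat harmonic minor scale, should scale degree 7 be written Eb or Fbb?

Eb

Each scale degree takes a distinct letter name. Degree 7 of a scale on F must use the letter E.
Eb and Fbb are enharmonically the same pitch, but only Eb uses the letter E, so it is the correct spelling here.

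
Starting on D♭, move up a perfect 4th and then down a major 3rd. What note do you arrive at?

A perfect fourth up from Db is Gb (letter G, 5 semitones up).
A major third down from Gb is Ebb (letter E, 4 semitones down).

Ebb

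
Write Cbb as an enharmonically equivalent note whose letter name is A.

A#

Plain A sits 1 semitone below Cbb, so on the letter A the same pitch needs a sharp: A#.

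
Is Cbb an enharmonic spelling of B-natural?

No

Cbb is pitch class 10; B is pitch class 11.
The pitch classes differ (10 vs. 11), so they are not enharmonic equivalents.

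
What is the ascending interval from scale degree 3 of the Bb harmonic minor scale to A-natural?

Scale degree 3 of Bb harmonic minor is Db.
Db up to A: letters D→A make it a fifth; 8 semitones makes it augmented.

augmented fifth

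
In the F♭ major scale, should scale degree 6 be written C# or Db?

Each scale degree takes a distinct letter name. Degree 6 of a scale on F must use the letter D.
Db and C# are enharmonically the same pitch, but only Db uses the letter D, so it is the correct spelling here.

Db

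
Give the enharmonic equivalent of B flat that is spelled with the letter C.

Bb is pitch class 10. The letter C alone is pitch class 0.
To reach pitch class 10 from C requires an offset of -2 semitones, i.e. double flat: Cbb.

Cbb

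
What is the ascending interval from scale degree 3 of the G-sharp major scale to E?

diminished fourth

Scale degree 3 of G# major is B#.
B# up to E: letters B→E make it a fourth; 4 semitones makes it diminished.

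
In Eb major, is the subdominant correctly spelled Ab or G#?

Each scale degree takes a distinct letter name. Degree 4 of a scale on E must use the letter A.
Ab and G# are enharmonically the same pitch, but only Ab uses the letter A, so it is the correct spelling here.

Ab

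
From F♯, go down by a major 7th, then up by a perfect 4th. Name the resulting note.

A major seventh down from F# is G (letter G, 11 semitones down).
A perfect fourth up from G is C (letter C, 5 semitones up).

C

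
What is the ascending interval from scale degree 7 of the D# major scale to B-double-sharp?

major seventh

Scale degree 7 of D# major is C##.
C## up to B##: letters C→B make it a seventh; 11 semitones makes it major.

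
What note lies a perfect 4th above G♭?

Cb

A fourth above G lands on the letter C.
A perfect fourth spans 5 semitones, so Gb moves to pitch class 11. On the letter C that is Cb.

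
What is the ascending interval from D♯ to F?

diminished third

The letter names run D→F, a span of 2 letter steps, so the interval is some kind of third.
D# to F is 2 semitones. A major third is 4, so 2 makes it diminished.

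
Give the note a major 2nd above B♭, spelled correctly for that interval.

C

A second above B lands on the letter C.
A major second spans 2 semitones, so Bb moves to pitch class 0. On the letter C that is C.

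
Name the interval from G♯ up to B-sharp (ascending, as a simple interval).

major third

Counting letters G–A–B gives a third.
G#→B# = 4 semitones, exactly the major third.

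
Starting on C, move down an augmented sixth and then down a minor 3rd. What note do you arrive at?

Cb

An augmented sixth down from C is Ebb (letter E, 10 semitones down).
A minor third down from Ebb is Cb (letter C, 3 semitones down).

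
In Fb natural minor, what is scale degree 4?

Bbb

Degree 4 takes the letter 3 steps above F, which is B.
In natural minor, degree 4 sits 5 semitones above the tonic. Fb + 5 semitones is pitch class 9, spelled on B as Bbb.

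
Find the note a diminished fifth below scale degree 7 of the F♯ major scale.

Scale degree 7 of F# major is E#.
A diminished fifth (6 semitones) below E# lands on the letter A, giving A##.

A##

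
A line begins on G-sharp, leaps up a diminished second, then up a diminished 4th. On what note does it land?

Dbb

A diminished second up from G# is Ab (letter A, 0 semitones up).
A diminished fourth up from Ab is Dbb (letter D, 4 semitones up).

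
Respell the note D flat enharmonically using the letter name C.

C#

Plain C sits 1 semitone below Db, so on the letter C the same pitch needs a sharp: C#.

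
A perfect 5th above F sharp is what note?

C#

A fifth above F lands on the letter C.
A perfect fifth spans 7 semitones, so F# moves to pitch class 1. On the letter C that is C#.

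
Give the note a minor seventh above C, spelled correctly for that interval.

A seventh above C lands on the letter B.
A minor seventh spans 10 semitones, so C moves to pitch class 10. On the letter B that is Bb.

Bb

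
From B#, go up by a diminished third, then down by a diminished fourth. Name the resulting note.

A diminished third up from B# is D (letter D, 2 semitones up).
A diminished fourth down from D is A# (letter A, 4 semitones down).

A#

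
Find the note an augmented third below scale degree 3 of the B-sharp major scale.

B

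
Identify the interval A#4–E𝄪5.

augmented fifth

The letter names run A→E, a span of 4 letter steps, so the interval is some kind of fifth.
A# to E## is 8 semitones. A perfect fifth is 7, so 8 makes it augmented.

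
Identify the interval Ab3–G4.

The letter names run A→G, a span of 6 letter steps, so the interval is some kind of seventh.
Ab to G is 11 semitones. A major seventh is 11, so 11 makes it major.

major seventh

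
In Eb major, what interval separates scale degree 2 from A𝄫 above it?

Scale degree 2 of Eb major is F.
F up to Abb: letters F→A make it a third; 2 semitones makes it diminished.

diminished third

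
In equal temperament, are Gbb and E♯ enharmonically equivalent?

Yes

Gbb = pitch class 5 and E# = pitch class 5 — the same pitch class, so they are enharmonic equivalents.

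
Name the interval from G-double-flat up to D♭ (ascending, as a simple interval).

augmented fifth

The letter names run G→D, a span of 4 letter steps, so the interval is some kind of fifth.
Gbb to Db is 8 semitones. A perfect fifth is 7, so 8 makes it augmented.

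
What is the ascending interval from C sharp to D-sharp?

major second

Counting letters C–D gives a second.
C#→D# = 2 semitones, exactly the major second.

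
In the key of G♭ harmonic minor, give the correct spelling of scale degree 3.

Bbb

The Gb harmonic minor scale runs Gb Ab Bbb Cb Db Ebb F.
Degree 3 is Bbb.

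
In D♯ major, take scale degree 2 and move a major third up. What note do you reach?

G##

Scale degree 2 of D# major is E#.
A major third (4 semitones) above E# lands on the letter G, giving G##.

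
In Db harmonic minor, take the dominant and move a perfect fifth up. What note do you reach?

The dominant of Db harmonic minor is Ab.
A perfect fifth (7 semitones) above Ab lands on the letter E, giving Eb.

Eb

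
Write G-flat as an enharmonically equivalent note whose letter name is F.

F#

Gb is pitch class 6. The letter F alone is pitch class 5.
To reach pitch class 6 from F requires an offset of +1 semitone, i.e. sharp: F#.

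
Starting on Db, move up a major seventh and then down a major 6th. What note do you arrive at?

Eb

A major seventh up from Db is C (letter C, 11 semitones up).
A major sixth down from C is Eb (letter E, 9 semitones down).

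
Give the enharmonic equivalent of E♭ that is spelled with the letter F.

Fbb

Eb is pitch class 3. The letter F alone is pitch class 5.
To reach pitch class 3 from F requires an offset of -2 semitones, i.e. double flat: Fbb.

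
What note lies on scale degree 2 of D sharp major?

E#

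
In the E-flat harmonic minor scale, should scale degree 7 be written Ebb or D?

Each scale degree takes a distinct letter name. Degree 7 of a scale on E must use the letter D.
D and Ebb are enharmonically the same pitch, but only D uses the letter D, so it is the correct spelling here.

D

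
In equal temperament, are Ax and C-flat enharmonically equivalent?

A## is pitch class 11; Cb is pitch class 11.
All spellings map to pitch class 11, so they are enharmonically equivalent.

Yes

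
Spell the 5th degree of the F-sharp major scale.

C#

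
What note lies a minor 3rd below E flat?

A third below E lands on the letter C.
A minor third spans 3 semitones, so Eb moves to pitch class 0. On the letter C that is C.

C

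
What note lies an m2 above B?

C

B up a major second is C#, so the target letter is C.
From B, a minor second is 1 semitone up: C.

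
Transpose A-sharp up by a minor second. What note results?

B

A second above A lands on the letter B.
A minor second spans 1 semitone, so A# moves to pitch class 11. On the letter B that is B.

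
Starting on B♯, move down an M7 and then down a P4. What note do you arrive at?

A major seventh down from B# is C# (letter C, 11 semitones down).
A perfect fourth down from C# is G# (letter G, 5 semitones down).

G#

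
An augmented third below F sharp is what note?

Db

F down a major third is Db, so the target letter is D.
From F#, an augmented third is 5 semitones down: Db.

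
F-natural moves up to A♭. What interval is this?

minor third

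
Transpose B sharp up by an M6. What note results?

B up a major sixth is G#, so the target letter is G.
From B#, a major sixth is 9 semitones up: G##.

G##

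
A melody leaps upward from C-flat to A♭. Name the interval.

major sixth

The letter names run C→A, a span of 5 letter steps, so the interval is some kind of sixth.
Cb to Ab is 9 semitones. A major sixth is 9, so 9 makes it major.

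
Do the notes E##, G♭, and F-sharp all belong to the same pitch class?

E## = pitch class 6 and Gb = pitch class 6 and F# = pitch class 6 — the same pitch class, so they are enharmonic equivalents.

Yes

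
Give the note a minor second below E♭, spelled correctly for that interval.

D

A second below E lands on the letter D.
A minor second spans 1 semitone, so Eb moves to pitch class 2. On the letter D that is D.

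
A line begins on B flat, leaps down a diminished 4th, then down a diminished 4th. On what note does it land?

C##

A diminished fourth down from Bb is F# (letter F, 4 semitones down).
A diminished fourth down from F# is C## (letter C, 4 semitones down).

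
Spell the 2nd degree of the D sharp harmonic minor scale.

E#

Degree 2 takes the letter 1 step above D, which is E.
In harmonic minor, degree 2 sits 2 semitones above the tonic. D# + 2 semitones is pitch class 5, spelled on E as E#.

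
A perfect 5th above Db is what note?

A fifth above D lands on the letter A.
A perfect fifth spans 7 semitones, so Db moves to pitch class 8. On the letter A that is Ab.

Ab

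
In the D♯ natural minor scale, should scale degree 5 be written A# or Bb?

A#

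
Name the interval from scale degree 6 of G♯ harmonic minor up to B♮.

Scale degree 6 of G# harmonic minor is E.
E up to B: letters E→B make it a fifth; 7 semitones makes it perfect.

perfect fifth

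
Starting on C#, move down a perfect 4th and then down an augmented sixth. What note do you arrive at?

A perfect fourth down from C# is G# (letter G, 5 semitones down).
An augmented sixth down from G# is Bb (letter B, 10 semitones down).

Bb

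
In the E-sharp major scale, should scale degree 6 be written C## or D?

C##

Each scale degree takes a distinct letter name. Degree 6 of a scale on E must use the letter C.
C## and D are enharmonically the same pitch, but only C## uses the letter C, so it is the correct spelling here.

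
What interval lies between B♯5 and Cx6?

Counting letters B–C gives a second.
B#→C## = 2 semitones, exactly the major second.

major second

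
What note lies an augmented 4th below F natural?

Cb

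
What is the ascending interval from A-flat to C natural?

major third

Counting letters A–B–C gives a third.
Ab→C = 4 semitones, exactly the major third.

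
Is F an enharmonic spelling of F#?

No

F is pitch class 5; F# is pitch class 6.
The pitch classes differ (5 vs. 6), so they are not enharmonic equivalents.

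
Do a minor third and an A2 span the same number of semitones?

Yes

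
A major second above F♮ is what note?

F up a major second is G, so the target letter is G.
From F, a major second is 2 semitones up: G.

G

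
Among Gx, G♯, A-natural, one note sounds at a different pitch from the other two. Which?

In 12-tone equal temperament, enharmonic equivalents share a pitch class. G## is pitch class 9; G# is pitch class 8; A is pitch class 9.
G## and A share pitch class 9, while G# is pitch class 8.

G#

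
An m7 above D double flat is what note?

D up a major seventh is C#, so the target letter is C.
From Dbb, a minor seventh is 10 semitones up: Cbb.

Cbb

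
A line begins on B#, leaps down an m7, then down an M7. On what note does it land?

A minor seventh down from B# is C## (letter C, 10 semitones down).
A major seventh down from C## is D# (letter D, 11 semitones down).

D#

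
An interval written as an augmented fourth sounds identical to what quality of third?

doubly augmented

An augmented fourth spans 6 semitones.
A third spanning 6 semitones is doubly augmented (the major third is 4).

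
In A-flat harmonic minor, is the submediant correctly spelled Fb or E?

Fb

Each scale degree takes a distinct letter name. Degree 6 of a scale on A must use the letter F.
Fb and E are enharmonically the same pitch, but only Fb uses the letter F, so it is the correct spelling here.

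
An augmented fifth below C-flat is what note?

Fbb

C down a perfect fifth is F, so the target letter is F.
From Cb, an augmented fifth is 8 semitones down: Fbb.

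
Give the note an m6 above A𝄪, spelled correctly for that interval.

A sixth above A lands on the letter F.
A minor sixth spans 8 semitones, so A## moves to pitch class 7. On the letter F that is F##.

F##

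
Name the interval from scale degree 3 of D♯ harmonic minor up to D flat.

Scale degree 3 of D# harmonic minor is F#.
F# up to Db: letters F→D make it a sixth; 7 semitones makes it diminished.

diminished sixth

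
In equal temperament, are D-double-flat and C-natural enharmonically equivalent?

Yes

Dbb is pitch class 0; C is pitch class 0.
All spellings map to pitch class 0, so they are enharmonically equivalent.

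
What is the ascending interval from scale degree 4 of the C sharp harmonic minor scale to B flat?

Scale degree 4 of C# harmonic minor is F#.
F# up to Bb: letters F→B make it a fourth; 4 semitones makes it diminished.

diminished fourth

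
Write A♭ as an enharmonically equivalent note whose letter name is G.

Ab is pitch class 8. The letter G alone is pitch class 7.
To reach pitch class 8 from G requires an offset of +1 semitone, i.e. sharp: G#.

G#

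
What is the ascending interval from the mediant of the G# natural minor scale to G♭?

diminished sixth

The mediant of G# natural minor is B.
B up to Gb: letters B→G make it a sixth; 7 semitones makes it diminished.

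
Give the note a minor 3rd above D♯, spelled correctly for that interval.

A third above D lands on the letter F.
A minor third spans 3 semitones, so D# moves to pitch class 6. On the letter F that is F#.

F#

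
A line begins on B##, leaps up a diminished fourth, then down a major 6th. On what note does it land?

G#

A diminished fourth up from B## is E# (letter E, 4 semitones up).
A major sixth down from E# is G# (letter G, 9 semitones down).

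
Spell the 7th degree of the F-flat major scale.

Eb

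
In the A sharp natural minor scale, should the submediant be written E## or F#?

F#

Each scale degree takes a distinct letter name. Degree 6 of a scale on A must use the letter F.
F# and E## are enharmonically the same pitch, but only F# uses the letter F, so it is the correct spelling here.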